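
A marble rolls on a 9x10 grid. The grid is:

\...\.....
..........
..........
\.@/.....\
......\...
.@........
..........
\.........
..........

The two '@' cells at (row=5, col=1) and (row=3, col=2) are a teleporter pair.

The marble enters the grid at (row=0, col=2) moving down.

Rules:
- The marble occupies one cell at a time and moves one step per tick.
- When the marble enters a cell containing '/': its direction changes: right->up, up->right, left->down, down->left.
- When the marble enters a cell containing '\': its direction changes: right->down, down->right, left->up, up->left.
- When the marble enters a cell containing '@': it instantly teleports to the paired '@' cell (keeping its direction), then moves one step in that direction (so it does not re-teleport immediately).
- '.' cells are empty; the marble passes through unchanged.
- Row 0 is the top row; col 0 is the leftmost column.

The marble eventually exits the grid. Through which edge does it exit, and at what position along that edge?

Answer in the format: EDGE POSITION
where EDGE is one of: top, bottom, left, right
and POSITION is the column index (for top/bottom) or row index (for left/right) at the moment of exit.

Step 1: enter (0,2), '.' pass, move down to (1,2)
Step 2: enter (1,2), '.' pass, move down to (2,2)
Step 3: enter (2,2), '.' pass, move down to (3,2)
Step 4: enter (3,2), '@' teleport (3,2)->(5,1), also enter (5,1), move down to (6,1)
Step 5: enter (6,1), '.' pass, move down to (7,1)
Step 6: enter (7,1), '.' pass, move down to (8,1)
Step 7: enter (8,1), '.' pass, move down to (9,1)
Step 8: at (9,1) — EXIT via bottom edge, pos 1

Answer: bottom 1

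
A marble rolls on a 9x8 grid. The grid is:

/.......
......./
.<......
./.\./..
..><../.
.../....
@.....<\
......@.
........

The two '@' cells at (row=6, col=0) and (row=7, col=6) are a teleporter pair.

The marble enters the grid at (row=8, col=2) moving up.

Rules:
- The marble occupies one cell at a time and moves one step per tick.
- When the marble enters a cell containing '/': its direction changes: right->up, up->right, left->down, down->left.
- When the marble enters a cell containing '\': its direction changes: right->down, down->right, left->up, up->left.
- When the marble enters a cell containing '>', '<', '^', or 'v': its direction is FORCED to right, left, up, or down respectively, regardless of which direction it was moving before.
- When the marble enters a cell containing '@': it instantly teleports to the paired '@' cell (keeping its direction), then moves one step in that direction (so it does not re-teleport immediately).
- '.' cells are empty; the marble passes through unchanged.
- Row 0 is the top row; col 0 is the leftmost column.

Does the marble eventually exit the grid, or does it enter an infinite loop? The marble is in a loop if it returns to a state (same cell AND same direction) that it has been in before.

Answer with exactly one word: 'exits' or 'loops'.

Step 1: enter (8,2), '.' pass, move up to (7,2)
Step 2: enter (7,2), '.' pass, move up to (6,2)
Step 3: enter (6,2), '.' pass, move up to (5,2)
Step 4: enter (5,2), '.' pass, move up to (4,2)
Step 5: enter (4,2), '>' forces up->right, move right to (4,3)
Step 6: enter (4,3), '<' forces right->left, move left to (4,2)
Step 7: enter (4,2), '>' forces left->right, move right to (4,3)
Step 8: at (4,3) dir=right — LOOP DETECTED (seen before)

Answer: loops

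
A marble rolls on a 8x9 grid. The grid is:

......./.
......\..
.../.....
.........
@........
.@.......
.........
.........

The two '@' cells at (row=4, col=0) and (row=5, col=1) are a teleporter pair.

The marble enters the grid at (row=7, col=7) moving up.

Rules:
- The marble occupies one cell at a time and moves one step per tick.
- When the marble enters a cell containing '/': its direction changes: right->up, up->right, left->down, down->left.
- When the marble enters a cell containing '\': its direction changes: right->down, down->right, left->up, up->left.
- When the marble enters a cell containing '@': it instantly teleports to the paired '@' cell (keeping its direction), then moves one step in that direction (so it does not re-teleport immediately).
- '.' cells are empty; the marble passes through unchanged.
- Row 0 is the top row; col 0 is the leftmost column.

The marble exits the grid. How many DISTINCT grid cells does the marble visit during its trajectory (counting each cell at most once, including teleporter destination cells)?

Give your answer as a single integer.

Answer: 9

Derivation:
Step 1: enter (7,7), '.' pass, move up to (6,7)
Step 2: enter (6,7), '.' pass, move up to (5,7)
Step 3: enter (5,7), '.' pass, move up to (4,7)
Step 4: enter (4,7), '.' pass, move up to (3,7)
Step 5: enter (3,7), '.' pass, move up to (2,7)
Step 6: enter (2,7), '.' pass, move up to (1,7)
Step 7: enter (1,7), '.' pass, move up to (0,7)
Step 8: enter (0,7), '/' deflects up->right, move right to (0,8)
Step 9: enter (0,8), '.' pass, move right to (0,9)
Step 10: at (0,9) — EXIT via right edge, pos 0
Distinct cells visited: 9 (path length 9)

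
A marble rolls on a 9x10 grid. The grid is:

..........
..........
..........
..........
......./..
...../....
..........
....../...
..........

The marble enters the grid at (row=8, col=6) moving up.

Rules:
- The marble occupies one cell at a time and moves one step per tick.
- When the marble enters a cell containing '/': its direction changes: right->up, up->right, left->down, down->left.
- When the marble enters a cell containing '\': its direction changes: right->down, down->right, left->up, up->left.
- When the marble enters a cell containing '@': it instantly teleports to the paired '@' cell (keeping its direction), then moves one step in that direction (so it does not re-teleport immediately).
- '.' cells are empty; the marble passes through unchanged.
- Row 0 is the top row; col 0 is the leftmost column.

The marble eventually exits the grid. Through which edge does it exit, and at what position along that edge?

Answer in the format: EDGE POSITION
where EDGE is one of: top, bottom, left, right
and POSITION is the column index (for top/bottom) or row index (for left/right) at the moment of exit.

Step 1: enter (8,6), '.' pass, move up to (7,6)
Step 2: enter (7,6), '/' deflects up->right, move right to (7,7)
Step 3: enter (7,7), '.' pass, move right to (7,8)
Step 4: enter (7,8), '.' pass, move right to (7,9)
Step 5: enter (7,9), '.' pass, move right to (7,10)
Step 6: at (7,10) — EXIT via right edge, pos 7

Answer: right 7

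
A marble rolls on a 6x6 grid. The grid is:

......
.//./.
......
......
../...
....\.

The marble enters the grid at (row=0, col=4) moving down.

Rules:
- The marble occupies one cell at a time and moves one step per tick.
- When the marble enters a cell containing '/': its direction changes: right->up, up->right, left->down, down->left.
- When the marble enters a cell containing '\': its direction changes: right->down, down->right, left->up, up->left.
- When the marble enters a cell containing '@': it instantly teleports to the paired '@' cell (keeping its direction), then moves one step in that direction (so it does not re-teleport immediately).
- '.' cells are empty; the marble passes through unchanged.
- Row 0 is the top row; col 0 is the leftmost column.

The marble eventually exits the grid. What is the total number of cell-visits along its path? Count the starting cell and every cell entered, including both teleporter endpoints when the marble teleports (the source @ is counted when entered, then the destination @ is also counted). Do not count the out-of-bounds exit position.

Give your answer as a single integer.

Step 1: enter (0,4), '.' pass, move down to (1,4)
Step 2: enter (1,4), '/' deflects down->left, move left to (1,3)
Step 3: enter (1,3), '.' pass, move left to (1,2)
Step 4: enter (1,2), '/' deflects left->down, move down to (2,2)
Step 5: enter (2,2), '.' pass, move down to (3,2)
Step 6: enter (3,2), '.' pass, move down to (4,2)
Step 7: enter (4,2), '/' deflects down->left, move left to (4,1)
Step 8: enter (4,1), '.' pass, move left to (4,0)
Step 9: enter (4,0), '.' pass, move left to (4,-1)
Step 10: at (4,-1) — EXIT via left edge, pos 4
Path length (cell visits): 9

Answer: 9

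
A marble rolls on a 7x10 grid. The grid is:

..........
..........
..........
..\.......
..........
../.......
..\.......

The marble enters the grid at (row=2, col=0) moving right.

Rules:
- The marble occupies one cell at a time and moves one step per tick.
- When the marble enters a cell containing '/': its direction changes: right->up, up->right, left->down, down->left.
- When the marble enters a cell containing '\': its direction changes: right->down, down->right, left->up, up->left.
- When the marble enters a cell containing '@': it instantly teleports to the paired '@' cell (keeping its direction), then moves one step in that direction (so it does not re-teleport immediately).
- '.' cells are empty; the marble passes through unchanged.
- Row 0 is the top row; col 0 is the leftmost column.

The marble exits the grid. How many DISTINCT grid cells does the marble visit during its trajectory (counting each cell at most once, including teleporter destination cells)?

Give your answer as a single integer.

Step 1: enter (2,0), '.' pass, move right to (2,1)
Step 2: enter (2,1), '.' pass, move right to (2,2)
Step 3: enter (2,2), '.' pass, move right to (2,3)
Step 4: enter (2,3), '.' pass, move right to (2,4)
Step 5: enter (2,4), '.' pass, move right to (2,5)
Step 6: enter (2,5), '.' pass, move right to (2,6)
Step 7: enter (2,6), '.' pass, move right to (2,7)
Step 8: enter (2,7), '.' pass, move right to (2,8)
Step 9: enter (2,8), '.' pass, move right to (2,9)
Step 10: enter (2,9), '.' pass, move right to (2,10)
Step 11: at (2,10) — EXIT via right edge, pos 2
Distinct cells visited: 10 (path length 10)

Answer: 10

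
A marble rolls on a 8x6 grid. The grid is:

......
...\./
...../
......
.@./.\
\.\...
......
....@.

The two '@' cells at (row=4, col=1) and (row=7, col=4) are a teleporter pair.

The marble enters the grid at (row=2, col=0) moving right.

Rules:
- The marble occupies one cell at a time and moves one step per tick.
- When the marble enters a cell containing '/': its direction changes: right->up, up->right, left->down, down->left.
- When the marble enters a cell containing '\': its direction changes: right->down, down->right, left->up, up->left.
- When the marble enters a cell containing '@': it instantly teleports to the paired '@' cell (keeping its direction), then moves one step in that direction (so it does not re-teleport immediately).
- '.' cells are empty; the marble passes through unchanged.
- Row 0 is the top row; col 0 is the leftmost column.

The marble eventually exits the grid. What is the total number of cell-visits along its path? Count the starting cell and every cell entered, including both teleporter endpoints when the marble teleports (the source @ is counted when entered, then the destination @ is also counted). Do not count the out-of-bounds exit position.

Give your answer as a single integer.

Answer: 7

Derivation:
Step 1: enter (2,0), '.' pass, move right to (2,1)
Step 2: enter (2,1), '.' pass, move right to (2,2)
Step 3: enter (2,2), '.' pass, move right to (2,3)
Step 4: enter (2,3), '.' pass, move right to (2,4)
Step 5: enter (2,4), '.' pass, move right to (2,5)
Step 6: enter (2,5), '/' deflects right->up, move up to (1,5)
Step 7: enter (1,5), '/' deflects up->right, move right to (1,6)
Step 8: at (1,6) — EXIT via right edge, pos 1
Path length (cell visits): 7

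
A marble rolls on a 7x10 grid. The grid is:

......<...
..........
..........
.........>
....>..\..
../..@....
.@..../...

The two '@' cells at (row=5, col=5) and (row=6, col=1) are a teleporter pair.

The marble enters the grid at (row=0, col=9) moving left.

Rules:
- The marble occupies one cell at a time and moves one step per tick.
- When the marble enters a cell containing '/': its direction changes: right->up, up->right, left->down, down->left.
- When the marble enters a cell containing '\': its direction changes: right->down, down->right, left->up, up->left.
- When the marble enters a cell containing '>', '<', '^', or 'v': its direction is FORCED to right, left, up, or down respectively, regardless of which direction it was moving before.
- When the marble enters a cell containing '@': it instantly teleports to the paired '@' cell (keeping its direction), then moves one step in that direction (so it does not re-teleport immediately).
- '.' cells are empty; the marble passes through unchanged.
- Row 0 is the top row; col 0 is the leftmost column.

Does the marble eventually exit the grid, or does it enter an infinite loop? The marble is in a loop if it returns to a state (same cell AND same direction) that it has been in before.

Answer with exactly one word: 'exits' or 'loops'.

Answer: exits

Derivation:
Step 1: enter (0,9), '.' pass, move left to (0,8)
Step 2: enter (0,8), '.' pass, move left to (0,7)
Step 3: enter (0,7), '.' pass, move left to (0,6)
Step 4: enter (0,6), '<' forces left->left, move left to (0,5)
Step 5: enter (0,5), '.' pass, move left to (0,4)
Step 6: enter (0,4), '.' pass, move left to (0,3)
Step 7: enter (0,3), '.' pass, move left to (0,2)
Step 8: enter (0,2), '.' pass, move left to (0,1)
Step 9: enter (0,1), '.' pass, move left to (0,0)
Step 10: enter (0,0), '.' pass, move left to (0,-1)
Step 11: at (0,-1) — EXIT via left edge, pos 0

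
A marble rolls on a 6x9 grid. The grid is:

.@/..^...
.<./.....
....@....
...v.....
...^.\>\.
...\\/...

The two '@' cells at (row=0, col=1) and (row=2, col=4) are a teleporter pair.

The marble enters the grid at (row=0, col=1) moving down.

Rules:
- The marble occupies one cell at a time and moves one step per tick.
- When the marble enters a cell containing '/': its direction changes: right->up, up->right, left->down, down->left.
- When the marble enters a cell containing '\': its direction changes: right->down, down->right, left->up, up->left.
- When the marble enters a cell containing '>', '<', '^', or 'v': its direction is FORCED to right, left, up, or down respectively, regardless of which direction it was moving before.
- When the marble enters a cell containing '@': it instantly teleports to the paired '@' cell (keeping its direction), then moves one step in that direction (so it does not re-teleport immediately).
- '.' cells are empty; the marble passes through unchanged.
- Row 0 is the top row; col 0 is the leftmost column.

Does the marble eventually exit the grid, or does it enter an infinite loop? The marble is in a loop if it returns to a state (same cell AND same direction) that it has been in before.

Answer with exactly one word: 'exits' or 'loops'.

Step 1: enter (0,1), '@' teleport (0,1)->(2,4), also enter (2,4), move down to (3,4)
Step 2: enter (3,4), '.' pass, move down to (4,4)
Step 3: enter (4,4), '.' pass, move down to (5,4)
Step 4: enter (5,4), '\' deflects down->right, move right to (5,5)
Step 5: enter (5,5), '/' deflects right->up, move up to (4,5)
Step 6: enter (4,5), '\' deflects up->left, move left to (4,4)
Step 7: enter (4,4), '.' pass, move left to (4,3)
Step 8: enter (4,3), '^' forces left->up, move up to (3,3)
Step 9: enter (3,3), 'v' forces up->down, move down to (4,3)
Step 10: enter (4,3), '^' forces down->up, move up to (3,3)
Step 11: at (3,3) dir=up — LOOP DETECTED (seen before)

Answer: loops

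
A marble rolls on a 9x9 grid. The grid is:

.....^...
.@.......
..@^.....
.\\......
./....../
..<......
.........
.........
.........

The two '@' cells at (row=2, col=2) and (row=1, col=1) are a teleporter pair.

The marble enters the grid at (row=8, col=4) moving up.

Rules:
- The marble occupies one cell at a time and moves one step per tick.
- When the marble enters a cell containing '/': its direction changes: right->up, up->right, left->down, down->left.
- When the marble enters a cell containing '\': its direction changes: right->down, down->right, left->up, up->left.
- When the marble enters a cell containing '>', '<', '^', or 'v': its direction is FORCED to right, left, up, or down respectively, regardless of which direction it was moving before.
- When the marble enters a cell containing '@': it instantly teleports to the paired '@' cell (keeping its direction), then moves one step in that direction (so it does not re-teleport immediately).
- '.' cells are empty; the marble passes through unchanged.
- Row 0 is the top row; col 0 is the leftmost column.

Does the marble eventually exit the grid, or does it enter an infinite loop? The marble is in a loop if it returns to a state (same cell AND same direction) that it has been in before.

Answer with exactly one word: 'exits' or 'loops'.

Step 1: enter (8,4), '.' pass, move up to (7,4)
Step 2: enter (7,4), '.' pass, move up to (6,4)
Step 3: enter (6,4), '.' pass, move up to (5,4)
Step 4: enter (5,4), '.' pass, move up to (4,4)
Step 5: enter (4,4), '.' pass, move up to (3,4)
Step 6: enter (3,4), '.' pass, move up to (2,4)
Step 7: enter (2,4), '.' pass, move up to (1,4)
Step 8: enter (1,4), '.' pass, move up to (0,4)
Step 9: enter (0,4), '.' pass, move up to (-1,4)
Step 10: at (-1,4) — EXIT via top edge, pos 4

Answer: exits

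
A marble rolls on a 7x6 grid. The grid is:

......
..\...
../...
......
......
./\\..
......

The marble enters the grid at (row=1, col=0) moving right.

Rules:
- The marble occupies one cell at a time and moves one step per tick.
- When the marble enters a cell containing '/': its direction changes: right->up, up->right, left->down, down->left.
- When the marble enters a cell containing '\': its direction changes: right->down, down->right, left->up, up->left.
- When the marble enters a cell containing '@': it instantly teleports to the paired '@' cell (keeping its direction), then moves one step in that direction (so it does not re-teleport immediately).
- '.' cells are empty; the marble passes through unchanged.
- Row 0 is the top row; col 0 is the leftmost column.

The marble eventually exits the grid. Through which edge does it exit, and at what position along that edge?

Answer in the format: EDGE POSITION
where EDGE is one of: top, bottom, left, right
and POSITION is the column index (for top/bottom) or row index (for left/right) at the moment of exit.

Answer: left 2

Derivation:
Step 1: enter (1,0), '.' pass, move right to (1,1)
Step 2: enter (1,1), '.' pass, move right to (1,2)
Step 3: enter (1,2), '\' deflects right->down, move down to (2,2)
Step 4: enter (2,2), '/' deflects down->left, move left to (2,1)
Step 5: enter (2,1), '.' pass, move left to (2,0)
Step 6: enter (2,0), '.' pass, move left to (2,-1)
Step 7: at (2,-1) — EXIT via left edge, pos 2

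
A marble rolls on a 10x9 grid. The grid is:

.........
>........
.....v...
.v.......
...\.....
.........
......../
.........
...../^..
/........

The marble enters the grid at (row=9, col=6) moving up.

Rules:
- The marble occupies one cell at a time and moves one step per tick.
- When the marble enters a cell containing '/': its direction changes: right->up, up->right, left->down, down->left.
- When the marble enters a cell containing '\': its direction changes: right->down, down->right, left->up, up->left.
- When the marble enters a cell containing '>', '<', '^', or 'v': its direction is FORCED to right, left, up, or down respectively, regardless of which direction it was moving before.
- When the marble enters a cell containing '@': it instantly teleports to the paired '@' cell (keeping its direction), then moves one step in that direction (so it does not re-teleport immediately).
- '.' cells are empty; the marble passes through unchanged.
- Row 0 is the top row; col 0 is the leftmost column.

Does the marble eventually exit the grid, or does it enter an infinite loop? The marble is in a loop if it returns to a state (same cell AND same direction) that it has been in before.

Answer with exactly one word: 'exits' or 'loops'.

Answer: exits

Derivation:
Step 1: enter (9,6), '.' pass, move up to (8,6)
Step 2: enter (8,6), '^' forces up->up, move up to (7,6)
Step 3: enter (7,6), '.' pass, move up to (6,6)
Step 4: enter (6,6), '.' pass, move up to (5,6)
Step 5: enter (5,6), '.' pass, move up to (4,6)
Step 6: enter (4,6), '.' pass, move up to (3,6)
Step 7: enter (3,6), '.' pass, move up to (2,6)
Step 8: enter (2,6), '.' pass, move up to (1,6)
Step 9: enter (1,6), '.' pass, move up to (0,6)
Step 10: enter (0,6), '.' pass, move up to (-1,6)
Step 11: at (-1,6) — EXIT via top edge, pos 6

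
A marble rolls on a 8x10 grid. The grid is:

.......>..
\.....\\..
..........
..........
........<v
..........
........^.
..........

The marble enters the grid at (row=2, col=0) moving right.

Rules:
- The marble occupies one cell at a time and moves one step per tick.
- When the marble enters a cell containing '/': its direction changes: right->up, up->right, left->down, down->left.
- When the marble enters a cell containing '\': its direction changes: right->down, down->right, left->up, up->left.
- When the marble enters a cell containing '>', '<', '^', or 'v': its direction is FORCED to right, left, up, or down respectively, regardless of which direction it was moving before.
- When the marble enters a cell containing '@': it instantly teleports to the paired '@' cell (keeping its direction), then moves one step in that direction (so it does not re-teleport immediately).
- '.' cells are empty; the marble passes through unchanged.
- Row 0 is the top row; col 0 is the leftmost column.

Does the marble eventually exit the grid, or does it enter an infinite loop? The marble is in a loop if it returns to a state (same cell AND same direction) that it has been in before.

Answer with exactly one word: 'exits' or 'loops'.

Answer: exits

Derivation:
Step 1: enter (2,0), '.' pass, move right to (2,1)
Step 2: enter (2,1), '.' pass, move right to (2,2)
Step 3: enter (2,2), '.' pass, move right to (2,3)
Step 4: enter (2,3), '.' pass, move right to (2,4)
Step 5: enter (2,4), '.' pass, move right to (2,5)
Step 6: enter (2,5), '.' pass, move right to (2,6)
Step 7: enter (2,6), '.' pass, move right to (2,7)
Step 8: enter (2,7), '.' pass, move right to (2,8)
Step 9: enter (2,8), '.' pass, move right to (2,9)
Step 10: enter (2,9), '.' pass, move right to (2,10)
Step 11: at (2,10) — EXIT via right edge, pos 2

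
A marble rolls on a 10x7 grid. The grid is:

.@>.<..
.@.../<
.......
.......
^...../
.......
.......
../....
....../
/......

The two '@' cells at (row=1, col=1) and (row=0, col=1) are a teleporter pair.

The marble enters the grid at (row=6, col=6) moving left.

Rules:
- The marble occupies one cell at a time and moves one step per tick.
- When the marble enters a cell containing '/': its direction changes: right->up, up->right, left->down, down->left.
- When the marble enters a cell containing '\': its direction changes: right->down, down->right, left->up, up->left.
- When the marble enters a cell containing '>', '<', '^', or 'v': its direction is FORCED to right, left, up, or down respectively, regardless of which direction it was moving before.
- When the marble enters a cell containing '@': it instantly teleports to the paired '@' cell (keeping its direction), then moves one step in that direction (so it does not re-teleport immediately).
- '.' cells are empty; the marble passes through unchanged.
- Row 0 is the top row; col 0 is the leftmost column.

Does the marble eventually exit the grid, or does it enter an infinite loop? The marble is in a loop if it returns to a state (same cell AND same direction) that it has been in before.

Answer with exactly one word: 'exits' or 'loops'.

Step 1: enter (6,6), '.' pass, move left to (6,5)
Step 2: enter (6,5), '.' pass, move left to (6,4)
Step 3: enter (6,4), '.' pass, move left to (6,3)
Step 4: enter (6,3), '.' pass, move left to (6,2)
Step 5: enter (6,2), '.' pass, move left to (6,1)
Step 6: enter (6,1), '.' pass, move left to (6,0)
Step 7: enter (6,0), '.' pass, move left to (6,-1)
Step 8: at (6,-1) — EXIT via left edge, pos 6

Answer: exits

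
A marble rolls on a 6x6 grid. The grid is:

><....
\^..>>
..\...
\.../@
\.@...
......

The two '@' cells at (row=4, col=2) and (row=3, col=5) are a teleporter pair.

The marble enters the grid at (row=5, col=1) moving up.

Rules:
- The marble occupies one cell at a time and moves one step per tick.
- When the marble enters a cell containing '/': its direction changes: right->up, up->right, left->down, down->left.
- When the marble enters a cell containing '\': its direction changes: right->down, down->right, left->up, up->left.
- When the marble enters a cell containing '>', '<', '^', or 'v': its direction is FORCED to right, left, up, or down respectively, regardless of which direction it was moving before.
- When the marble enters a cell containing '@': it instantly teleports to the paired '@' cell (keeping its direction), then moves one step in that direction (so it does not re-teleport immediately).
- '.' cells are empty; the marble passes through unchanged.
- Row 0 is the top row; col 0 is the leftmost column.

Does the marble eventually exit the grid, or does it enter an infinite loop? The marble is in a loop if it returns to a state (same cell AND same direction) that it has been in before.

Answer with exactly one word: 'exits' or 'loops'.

Answer: loops

Derivation:
Step 1: enter (5,1), '.' pass, move up to (4,1)
Step 2: enter (4,1), '.' pass, move up to (3,1)
Step 3: enter (3,1), '.' pass, move up to (2,1)
Step 4: enter (2,1), '.' pass, move up to (1,1)
Step 5: enter (1,1), '^' forces up->up, move up to (0,1)
Step 6: enter (0,1), '<' forces up->left, move left to (0,0)
Step 7: enter (0,0), '>' forces left->right, move right to (0,1)
Step 8: enter (0,1), '<' forces right->left, move left to (0,0)
Step 9: at (0,0) dir=left — LOOP DETECTED (seen before)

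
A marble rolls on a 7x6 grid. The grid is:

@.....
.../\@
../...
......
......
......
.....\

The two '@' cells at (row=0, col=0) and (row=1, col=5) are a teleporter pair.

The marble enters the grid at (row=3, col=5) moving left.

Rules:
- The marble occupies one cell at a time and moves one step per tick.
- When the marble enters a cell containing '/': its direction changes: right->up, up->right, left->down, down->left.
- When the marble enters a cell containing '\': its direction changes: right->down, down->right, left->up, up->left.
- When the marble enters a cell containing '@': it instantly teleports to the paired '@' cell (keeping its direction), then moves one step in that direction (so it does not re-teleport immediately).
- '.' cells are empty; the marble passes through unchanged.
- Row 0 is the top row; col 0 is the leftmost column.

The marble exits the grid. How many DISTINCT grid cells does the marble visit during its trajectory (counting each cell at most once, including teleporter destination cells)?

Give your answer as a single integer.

Answer: 6

Derivation:
Step 1: enter (3,5), '.' pass, move left to (3,4)
Step 2: enter (3,4), '.' pass, move left to (3,3)
Step 3: enter (3,3), '.' pass, move left to (3,2)
Step 4: enter (3,2), '.' pass, move left to (3,1)
Step 5: enter (3,1), '.' pass, move left to (3,0)
Step 6: enter (3,0), '.' pass, move left to (3,-1)
Step 7: at (3,-1) — EXIT via left edge, pos 3
Distinct cells visited: 6 (path length 6)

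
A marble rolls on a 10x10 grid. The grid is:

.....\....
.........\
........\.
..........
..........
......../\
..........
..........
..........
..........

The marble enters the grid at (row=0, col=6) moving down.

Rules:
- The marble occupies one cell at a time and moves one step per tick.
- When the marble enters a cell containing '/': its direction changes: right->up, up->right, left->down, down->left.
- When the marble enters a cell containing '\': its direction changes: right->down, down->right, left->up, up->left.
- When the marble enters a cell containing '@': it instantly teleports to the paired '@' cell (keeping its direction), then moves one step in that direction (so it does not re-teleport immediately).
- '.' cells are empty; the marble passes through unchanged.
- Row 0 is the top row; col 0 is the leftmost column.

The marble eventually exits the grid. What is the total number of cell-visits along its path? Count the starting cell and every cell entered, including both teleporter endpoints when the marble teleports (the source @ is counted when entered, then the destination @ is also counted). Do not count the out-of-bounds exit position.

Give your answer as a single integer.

Answer: 10

Derivation:
Step 1: enter (0,6), '.' pass, move down to (1,6)
Step 2: enter (1,6), '.' pass, move down to (2,6)
Step 3: enter (2,6), '.' pass, move down to (3,6)
Step 4: enter (3,6), '.' pass, move down to (4,6)
Step 5: enter (4,6), '.' pass, move down to (5,6)
Step 6: enter (5,6), '.' pass, move down to (6,6)
Step 7: enter (6,6), '.' pass, move down to (7,6)
Step 8: enter (7,6), '.' pass, move down to (8,6)
Step 9: enter (8,6), '.' pass, move down to (9,6)
Step 10: enter (9,6), '.' pass, move down to (10,6)
Step 11: at (10,6) — EXIT via bottom edge, pos 6
Path length (cell visits): 10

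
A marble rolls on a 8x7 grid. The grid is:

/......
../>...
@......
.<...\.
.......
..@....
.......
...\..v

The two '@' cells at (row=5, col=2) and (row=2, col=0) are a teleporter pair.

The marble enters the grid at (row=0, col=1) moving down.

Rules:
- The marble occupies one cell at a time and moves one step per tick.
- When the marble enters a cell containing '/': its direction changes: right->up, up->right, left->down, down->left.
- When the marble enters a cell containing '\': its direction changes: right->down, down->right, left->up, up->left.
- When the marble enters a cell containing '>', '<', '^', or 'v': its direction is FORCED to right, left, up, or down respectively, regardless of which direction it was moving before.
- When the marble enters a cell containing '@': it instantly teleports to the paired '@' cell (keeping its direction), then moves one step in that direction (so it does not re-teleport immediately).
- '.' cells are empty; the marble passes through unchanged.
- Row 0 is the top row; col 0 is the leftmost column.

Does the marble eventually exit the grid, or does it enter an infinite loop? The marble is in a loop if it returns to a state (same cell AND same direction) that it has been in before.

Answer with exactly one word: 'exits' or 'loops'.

Step 1: enter (0,1), '.' pass, move down to (1,1)
Step 2: enter (1,1), '.' pass, move down to (2,1)
Step 3: enter (2,1), '.' pass, move down to (3,1)
Step 4: enter (3,1), '<' forces down->left, move left to (3,0)
Step 5: enter (3,0), '.' pass, move left to (3,-1)
Step 6: at (3,-1) — EXIT via left edge, pos 3

Answer: exits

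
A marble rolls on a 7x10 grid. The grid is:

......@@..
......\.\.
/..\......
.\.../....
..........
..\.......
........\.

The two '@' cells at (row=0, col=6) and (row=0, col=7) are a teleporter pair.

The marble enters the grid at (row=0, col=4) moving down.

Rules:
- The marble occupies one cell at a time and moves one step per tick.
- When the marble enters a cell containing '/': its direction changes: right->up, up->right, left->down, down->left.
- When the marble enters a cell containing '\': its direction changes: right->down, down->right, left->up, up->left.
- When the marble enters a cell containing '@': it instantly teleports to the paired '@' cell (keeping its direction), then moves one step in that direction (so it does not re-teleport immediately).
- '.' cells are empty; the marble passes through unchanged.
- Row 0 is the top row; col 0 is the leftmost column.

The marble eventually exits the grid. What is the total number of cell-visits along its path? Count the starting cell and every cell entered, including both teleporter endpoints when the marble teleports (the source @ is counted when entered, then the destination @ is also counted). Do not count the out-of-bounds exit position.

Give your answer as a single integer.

Answer: 7

Derivation:
Step 1: enter (0,4), '.' pass, move down to (1,4)
Step 2: enter (1,4), '.' pass, move down to (2,4)
Step 3: enter (2,4), '.' pass, move down to (3,4)
Step 4: enter (3,4), '.' pass, move down to (4,4)
Step 5: enter (4,4), '.' pass, move down to (5,4)
Step 6: enter (5,4), '.' pass, move down to (6,4)
Step 7: enter (6,4), '.' pass, move down to (7,4)
Step 8: at (7,4) — EXIT via bottom edge, pos 4
Path length (cell visits): 7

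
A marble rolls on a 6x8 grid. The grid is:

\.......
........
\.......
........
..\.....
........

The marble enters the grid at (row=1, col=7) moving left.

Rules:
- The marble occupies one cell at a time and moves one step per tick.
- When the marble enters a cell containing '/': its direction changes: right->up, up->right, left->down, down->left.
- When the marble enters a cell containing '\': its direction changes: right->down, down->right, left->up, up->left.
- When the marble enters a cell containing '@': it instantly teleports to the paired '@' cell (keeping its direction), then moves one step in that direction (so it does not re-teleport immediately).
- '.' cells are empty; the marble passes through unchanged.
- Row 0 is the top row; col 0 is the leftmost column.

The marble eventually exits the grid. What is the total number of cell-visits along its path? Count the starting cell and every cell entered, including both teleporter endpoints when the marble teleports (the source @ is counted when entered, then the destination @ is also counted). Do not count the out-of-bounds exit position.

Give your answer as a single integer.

Step 1: enter (1,7), '.' pass, move left to (1,6)
Step 2: enter (1,6), '.' pass, move left to (1,5)
Step 3: enter (1,5), '.' pass, move left to (1,4)
Step 4: enter (1,4), '.' pass, move left to (1,3)
Step 5: enter (1,3), '.' pass, move left to (1,2)
Step 6: enter (1,2), '.' pass, move left to (1,1)
Step 7: enter (1,1), '.' pass, move left to (1,0)
Step 8: enter (1,0), '.' pass, move left to (1,-1)
Step 9: at (1,-1) — EXIT via left edge, pos 1
Path length (cell visits): 8

Answer: 8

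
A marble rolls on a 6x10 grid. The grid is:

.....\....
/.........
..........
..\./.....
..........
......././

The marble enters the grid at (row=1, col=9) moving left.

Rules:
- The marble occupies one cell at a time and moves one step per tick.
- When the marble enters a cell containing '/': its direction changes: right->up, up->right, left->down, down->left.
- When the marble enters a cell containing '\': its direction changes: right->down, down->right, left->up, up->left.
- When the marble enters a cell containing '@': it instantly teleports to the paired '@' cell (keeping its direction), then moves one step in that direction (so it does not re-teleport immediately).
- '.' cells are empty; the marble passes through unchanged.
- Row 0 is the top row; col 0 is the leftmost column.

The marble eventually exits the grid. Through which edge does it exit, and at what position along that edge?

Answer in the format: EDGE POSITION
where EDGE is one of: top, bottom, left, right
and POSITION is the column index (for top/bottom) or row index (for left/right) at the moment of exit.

Step 1: enter (1,9), '.' pass, move left to (1,8)
Step 2: enter (1,8), '.' pass, move left to (1,7)
Step 3: enter (1,7), '.' pass, move left to (1,6)
Step 4: enter (1,6), '.' pass, move left to (1,5)
Step 5: enter (1,5), '.' pass, move left to (1,4)
Step 6: enter (1,4), '.' pass, move left to (1,3)
Step 7: enter (1,3), '.' pass, move left to (1,2)
Step 8: enter (1,2), '.' pass, move left to (1,1)
Step 9: enter (1,1), '.' pass, move left to (1,0)
Step 10: enter (1,0), '/' deflects left->down, move down to (2,0)
Step 11: enter (2,0), '.' pass, move down to (3,0)
Step 12: enter (3,0), '.' pass, move down to (4,0)
Step 13: enter (4,0), '.' pass, move down to (5,0)
Step 14: enter (5,0), '.' pass, move down to (6,0)
Step 15: at (6,0) — EXIT via bottom edge, pos 0

Answer: bottom 0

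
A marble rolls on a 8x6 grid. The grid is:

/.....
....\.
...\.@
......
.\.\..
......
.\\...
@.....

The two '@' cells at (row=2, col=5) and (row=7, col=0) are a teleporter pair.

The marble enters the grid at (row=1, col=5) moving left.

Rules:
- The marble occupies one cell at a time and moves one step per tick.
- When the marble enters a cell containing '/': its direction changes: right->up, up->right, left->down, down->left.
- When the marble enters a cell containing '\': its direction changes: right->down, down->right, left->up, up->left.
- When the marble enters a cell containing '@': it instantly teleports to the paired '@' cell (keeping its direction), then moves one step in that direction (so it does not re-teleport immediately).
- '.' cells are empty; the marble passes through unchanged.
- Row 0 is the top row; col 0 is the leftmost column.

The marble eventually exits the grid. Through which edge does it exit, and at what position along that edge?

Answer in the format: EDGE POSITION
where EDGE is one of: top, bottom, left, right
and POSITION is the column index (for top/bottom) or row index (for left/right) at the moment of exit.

Step 1: enter (1,5), '.' pass, move left to (1,4)
Step 2: enter (1,4), '\' deflects left->up, move up to (0,4)
Step 3: enter (0,4), '.' pass, move up to (-1,4)
Step 4: at (-1,4) — EXIT via top edge, pos 4

Answer: top 4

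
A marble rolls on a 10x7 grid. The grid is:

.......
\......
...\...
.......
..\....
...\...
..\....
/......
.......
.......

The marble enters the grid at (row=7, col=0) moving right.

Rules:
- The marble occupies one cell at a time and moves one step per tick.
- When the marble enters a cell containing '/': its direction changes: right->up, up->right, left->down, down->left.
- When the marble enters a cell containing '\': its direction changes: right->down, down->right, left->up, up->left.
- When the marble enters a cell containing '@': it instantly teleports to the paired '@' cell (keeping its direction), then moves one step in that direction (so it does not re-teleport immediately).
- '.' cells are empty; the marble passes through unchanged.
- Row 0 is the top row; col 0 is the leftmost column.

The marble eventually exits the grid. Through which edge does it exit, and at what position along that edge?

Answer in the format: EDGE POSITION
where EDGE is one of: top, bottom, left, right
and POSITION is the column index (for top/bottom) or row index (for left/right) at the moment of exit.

Answer: left 1

Derivation:
Step 1: enter (7,0), '/' deflects right->up, move up to (6,0)
Step 2: enter (6,0), '.' pass, move up to (5,0)
Step 3: enter (5,0), '.' pass, move up to (4,0)
Step 4: enter (4,0), '.' pass, move up to (3,0)
Step 5: enter (3,0), '.' pass, move up to (2,0)
Step 6: enter (2,0), '.' pass, move up to (1,0)
Step 7: enter (1,0), '\' deflects up->left, move left to (1,-1)
Step 8: at (1,-1) — EXIT via left edge, pos 1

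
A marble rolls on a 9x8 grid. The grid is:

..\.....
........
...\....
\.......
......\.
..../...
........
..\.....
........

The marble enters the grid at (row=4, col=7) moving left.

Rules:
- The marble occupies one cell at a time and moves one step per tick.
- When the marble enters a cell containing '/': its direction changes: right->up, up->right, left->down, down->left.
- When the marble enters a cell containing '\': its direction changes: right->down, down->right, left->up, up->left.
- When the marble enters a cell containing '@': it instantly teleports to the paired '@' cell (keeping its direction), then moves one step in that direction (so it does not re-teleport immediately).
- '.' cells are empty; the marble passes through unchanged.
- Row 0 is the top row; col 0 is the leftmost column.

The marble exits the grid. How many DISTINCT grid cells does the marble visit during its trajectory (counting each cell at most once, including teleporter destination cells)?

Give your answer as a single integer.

Answer: 6

Derivation:
Step 1: enter (4,7), '.' pass, move left to (4,6)
Step 2: enter (4,6), '\' deflects left->up, move up to (3,6)
Step 3: enter (3,6), '.' pass, move up to (2,6)
Step 4: enter (2,6), '.' pass, move up to (1,6)
Step 5: enter (1,6), '.' pass, move up to (0,6)
Step 6: enter (0,6), '.' pass, move up to (-1,6)
Step 7: at (-1,6) — EXIT via top edge, pos 6
Distinct cells visited: 6 (path length 6)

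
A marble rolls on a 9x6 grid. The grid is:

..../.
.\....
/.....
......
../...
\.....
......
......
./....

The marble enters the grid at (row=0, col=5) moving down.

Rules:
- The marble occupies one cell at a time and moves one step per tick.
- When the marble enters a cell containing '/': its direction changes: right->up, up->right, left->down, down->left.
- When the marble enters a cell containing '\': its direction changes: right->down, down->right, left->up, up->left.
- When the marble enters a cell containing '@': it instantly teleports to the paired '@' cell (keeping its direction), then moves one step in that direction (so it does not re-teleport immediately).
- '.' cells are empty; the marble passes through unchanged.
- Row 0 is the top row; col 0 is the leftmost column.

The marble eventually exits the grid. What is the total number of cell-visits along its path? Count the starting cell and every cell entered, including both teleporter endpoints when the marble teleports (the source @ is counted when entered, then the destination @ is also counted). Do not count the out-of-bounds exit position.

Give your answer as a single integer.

Step 1: enter (0,5), '.' pass, move down to (1,5)
Step 2: enter (1,5), '.' pass, move down to (2,5)
Step 3: enter (2,5), '.' pass, move down to (3,5)
Step 4: enter (3,5), '.' pass, move down to (4,5)
Step 5: enter (4,5), '.' pass, move down to (5,5)
Step 6: enter (5,5), '.' pass, move down to (6,5)
Step 7: enter (6,5), '.' pass, move down to (7,5)
Step 8: enter (7,5), '.' pass, move down to (8,5)
Step 9: enter (8,5), '.' pass, move down to (9,5)
Step 10: at (9,5) — EXIT via bottom edge, pos 5
Path length (cell visits): 9

Answer: 9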